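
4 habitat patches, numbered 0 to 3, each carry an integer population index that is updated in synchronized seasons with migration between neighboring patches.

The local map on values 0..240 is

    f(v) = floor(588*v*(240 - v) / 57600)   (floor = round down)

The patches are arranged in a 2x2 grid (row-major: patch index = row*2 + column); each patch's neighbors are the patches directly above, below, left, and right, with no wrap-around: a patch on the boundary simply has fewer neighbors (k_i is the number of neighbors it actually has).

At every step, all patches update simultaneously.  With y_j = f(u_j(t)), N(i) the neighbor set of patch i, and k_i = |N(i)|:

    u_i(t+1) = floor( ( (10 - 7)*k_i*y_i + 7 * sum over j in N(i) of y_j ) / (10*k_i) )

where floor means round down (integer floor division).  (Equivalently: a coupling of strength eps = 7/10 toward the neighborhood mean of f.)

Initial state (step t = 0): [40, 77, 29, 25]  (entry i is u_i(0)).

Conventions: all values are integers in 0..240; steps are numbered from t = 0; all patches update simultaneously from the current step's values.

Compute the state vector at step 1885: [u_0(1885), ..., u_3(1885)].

Simulating step by step:
t=0: [40, 77, 29, 25]
t=1: [90, 85, 65, 82]
t=2: [128, 134, 128, 127]
t=3: [145, 145, 146, 145]
t=4: [140, 140, 140, 140]
t=5: [142, 142, 142, 142]
t=6: [142, 142, 142, 142]

Answer: [142, 142, 142, 142]
Key observation: The state at step 5, [142, 142, 142, 142], reappears at step 6: the system is in a cycle of period 1 from step 5 on.  Therefore the state at step 1885 equals the state at step 5 + ((1885 - 5) mod 1) = 5, which is [142, 142, 142, 142].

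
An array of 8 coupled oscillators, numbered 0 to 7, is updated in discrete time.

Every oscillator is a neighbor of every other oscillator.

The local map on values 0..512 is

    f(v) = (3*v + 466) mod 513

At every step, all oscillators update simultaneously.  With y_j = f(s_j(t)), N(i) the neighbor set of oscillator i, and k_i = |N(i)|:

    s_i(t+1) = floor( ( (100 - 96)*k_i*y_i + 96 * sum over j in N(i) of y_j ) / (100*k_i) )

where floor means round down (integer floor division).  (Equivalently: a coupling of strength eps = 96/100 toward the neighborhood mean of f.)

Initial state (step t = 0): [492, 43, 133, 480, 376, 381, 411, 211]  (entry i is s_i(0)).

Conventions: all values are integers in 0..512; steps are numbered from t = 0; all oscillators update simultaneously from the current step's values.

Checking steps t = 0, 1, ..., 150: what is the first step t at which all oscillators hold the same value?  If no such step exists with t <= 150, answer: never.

Answer: never
Key observation: The state at step 8 reappears at step 10 — the system is in a cycle of period 2 from step 8 on.  No step 0..10 is synchronized, and the cycle repeats forever, so no step up to 150 (or ever) has all oscillators equal.

Derivation:
t=0: [492, 43, 133, 480, 376, 381, 411, 211]  (not all equal)
t=1: [175, 206, 180, 178, 208, 207, 198, 207]  (not all equal)
t=2: [191, 232, 190, 190, 231, 232, 234, 232]  (not all equal)
t=3: [96, 84, 97, 97, 85, 84, 84, 84]  (not all equal)
t=4: [217, 221, 217, 217, 220, 221, 221, 221]  (not all equal)
t=5: [98, 97, 98, 98, 97, 97, 97, 97]  (not all equal)
t=6: [244, 245, 244, 244, 245, 245, 245, 245]  (not all equal)
t=7: [174, 173, 174, 174, 173, 173, 173, 173]  (not all equal)
t=8: [472, 473, 472, 472, 473, 473, 473, 473]  (not all equal)
t=9: [345, 344, 345, 345, 344, 344, 344, 344]  (not all equal)
t=10: [472, 473, 472, 472, 473, 473, 473, 473]  (not all equal)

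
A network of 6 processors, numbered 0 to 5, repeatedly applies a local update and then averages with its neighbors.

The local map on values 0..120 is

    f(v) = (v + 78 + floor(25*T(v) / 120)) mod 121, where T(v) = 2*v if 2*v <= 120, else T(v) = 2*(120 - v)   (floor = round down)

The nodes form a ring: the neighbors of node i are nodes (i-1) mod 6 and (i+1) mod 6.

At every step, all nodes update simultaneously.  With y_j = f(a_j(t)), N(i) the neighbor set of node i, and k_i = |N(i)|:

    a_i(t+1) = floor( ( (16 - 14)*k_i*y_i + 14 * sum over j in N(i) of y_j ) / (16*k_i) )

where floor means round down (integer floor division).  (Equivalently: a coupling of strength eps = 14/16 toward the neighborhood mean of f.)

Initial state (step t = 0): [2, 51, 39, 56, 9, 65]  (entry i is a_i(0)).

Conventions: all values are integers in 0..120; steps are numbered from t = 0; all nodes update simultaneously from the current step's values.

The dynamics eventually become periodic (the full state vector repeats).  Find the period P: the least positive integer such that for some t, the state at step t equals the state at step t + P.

Simulating step by step:
t=0: [2, 51, 39, 56, 9, 65]
t=1: [41, 43, 29, 49, 46, 79]
t=2: [32, 60, 33, 64, 37, 22]
t=3: [66, 7, 38, 10, 68, 18]
t=4: [88, 34, 79, 36, 91, 52]
t=5: [22, 49, 12, 50, 24, 55]
t=6: [39, 92, 35, 93, 40, 100]
t=7: [56, 15, 53, 15, 56, 19]
t=8: [93, 42, 90, 42, 93, 44]
t=9: [22, 54, 21, 54, 22, 55]
t=10: [42, 98, 42, 98, 42, 99]
t=11: [58, 22, 58, 22, 58, 22]
t=12: [100, 47, 100, 47, 100, 47]
t=13: [28, 59, 28, 59, 28, 59]
t=14: [49, 107, 49, 107, 49, 107]
t=15: [63, 31, 63, 31, 63, 31]
t=16: [5, 37, 5, 37, 5, 37]
t=17: [18, 75, 18, 75, 18, 75]
t=18: [56, 96, 56, 96, 56, 96]
t=19: [59, 39, 59, 39, 59, 39]
t=20: [15, 36, 15, 36, 15, 36]
t=21: [19, 87, 19, 87, 19, 87]
t=22: [62, 98, 62, 98, 62, 98]
t=23: [61, 45, 61, 45, 61, 45]
t=24: [22, 39, 22, 39, 22, 39]
t=25: [24, 96, 24, 96, 24, 96]
t=26: [69, 105, 69, 105, 69, 105]
t=27: [65, 49, 65, 49, 65, 49]
t=28: [28, 41, 28, 41, 28, 41]
t=29: [27, 104, 27, 104, 27, 104]
t=30: [73, 109, 73, 109, 73, 109]
t=31: [67, 51, 67, 51, 67, 51]
t=32: [31, 43, 31, 43, 31, 43]
t=33: [14, 2, 14, 2, 14, 2]
t=34: [82, 94, 82, 94, 82, 94]
t=35: [60, 54, 60, 54, 60, 54]
t=36: [34, 40, 34, 40, 34, 40]
t=37: [12, 6, 12, 6, 12, 6]
t=38: [87, 93, 87, 93, 87, 93]
t=39: [60, 57, 60, 57, 60, 57]
t=40: [37, 41, 37, 41, 37, 41]
t=41: [14, 9, 14, 9, 14, 9]
t=42: [90, 96, 90, 96, 90, 96]
t=43: [62, 59, 62, 59, 62, 59]
t=44: [40, 42, 40, 42, 40, 42]
t=45: [15, 13, 15, 13, 15, 13]
t=46: [96, 98, 96, 98, 96, 98]
t=47: [63, 63, 63, 63, 63, 63]
t=48: [43, 43, 43, 43, 43, 43]
t=49: [17, 17, 17, 17, 17, 17]
t=50: [102, 102, 102, 102, 102, 102]
t=51: [66, 66, 66, 66, 66, 66]
t=52: [45, 45, 45, 45, 45, 45]
t=53: [20, 20, 20, 20, 20, 20]
t=54: [106, 106, 106, 106, 106, 106]
t=55: [68, 68, 68, 68, 68, 68]
t=56: [46, 46, 46, 46, 46, 46]
t=57: [22, 22, 22, 22, 22, 22]
t=58: [109, 109, 109, 109, 109, 109]
t=59: [70, 70, 70, 70, 70, 70]
t=60: [47, 47, 47, 47, 47, 47]
t=61: [23, 23, 23, 23, 23, 23]
t=62: [110, 110, 110, 110, 110, 110]
t=63: [71, 71, 71, 71, 71, 71]
t=64: [48, 48, 48, 48, 48, 48]
t=65: [25, 25, 25, 25, 25, 25]
t=66: [113, 113, 113, 113, 113, 113]
t=67: [72, 72, 72, 72, 72, 72]
t=68: [49, 49, 49, 49, 49, 49]
t=69: [26, 26, 26, 26, 26, 26]
t=70: [114, 114, 114, 114, 114, 114]
t=71: [73, 73, 73, 73, 73, 73]
t=72: [49, 49, 49, 49, 49, 49]

Answer: 4
Key observation: The state at step 68, [49, 49, 49, 49, 49, 49], reappears at step 72 — and no state repeats earlier — so the cycle the system enters has period 4.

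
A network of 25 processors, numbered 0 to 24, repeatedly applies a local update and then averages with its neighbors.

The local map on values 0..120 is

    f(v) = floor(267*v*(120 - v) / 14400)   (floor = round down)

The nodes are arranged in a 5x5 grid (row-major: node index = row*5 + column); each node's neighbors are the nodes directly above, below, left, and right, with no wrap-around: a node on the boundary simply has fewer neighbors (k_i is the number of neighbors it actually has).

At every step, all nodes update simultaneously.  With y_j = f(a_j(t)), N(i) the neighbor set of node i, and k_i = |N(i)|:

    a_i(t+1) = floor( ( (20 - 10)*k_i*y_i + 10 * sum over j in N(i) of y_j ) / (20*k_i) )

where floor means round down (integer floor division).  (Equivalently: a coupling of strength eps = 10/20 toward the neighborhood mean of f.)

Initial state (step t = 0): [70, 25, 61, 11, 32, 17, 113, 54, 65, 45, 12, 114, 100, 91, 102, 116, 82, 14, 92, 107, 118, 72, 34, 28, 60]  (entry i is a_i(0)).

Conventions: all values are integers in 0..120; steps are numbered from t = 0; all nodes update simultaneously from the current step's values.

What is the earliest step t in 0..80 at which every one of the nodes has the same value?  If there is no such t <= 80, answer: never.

Answer: 4
Key observation: Synchronization is absorbing here: once all nodes are equal they stay equal, and step 4 is the first all-equal step.

Derivation:
t=0: [70, 25, 61, 11, 32, 17, 113, 54, 65, 45, 12, 114, 100, 91, 102, 116, 82, 14, 92, 107, 118, 72, 34, 28, 60]  (not all equal)
t=1: [51, 46, 55, 41, 47, 33, 26, 55, 57, 56, 20, 22, 37, 47, 39, 18, 42, 37, 41, 37, 20, 51, 50, 51, 51]  (not all equal)
t=2: [61, 60, 64, 62, 63, 51, 50, 62, 64, 64, 39, 44, 56, 61, 59, 39, 54, 58, 60, 58, 43, 59, 63, 64, 62]  (not all equal)
t=3: [65, 65, 66, 66, 66, 63, 64, 65, 66, 66, 59, 62, 65, 66, 66, 59, 64, 66, 66, 66, 61, 65, 66, 66, 66]  (not all equal)
t=4: [66, 66, 66, 66, 66, 66, 66, 66, 66, 66, 66, 66, 66, 66, 66, 66, 66, 66, 66, 66, 66, 66, 66, 66, 66]  (all equal)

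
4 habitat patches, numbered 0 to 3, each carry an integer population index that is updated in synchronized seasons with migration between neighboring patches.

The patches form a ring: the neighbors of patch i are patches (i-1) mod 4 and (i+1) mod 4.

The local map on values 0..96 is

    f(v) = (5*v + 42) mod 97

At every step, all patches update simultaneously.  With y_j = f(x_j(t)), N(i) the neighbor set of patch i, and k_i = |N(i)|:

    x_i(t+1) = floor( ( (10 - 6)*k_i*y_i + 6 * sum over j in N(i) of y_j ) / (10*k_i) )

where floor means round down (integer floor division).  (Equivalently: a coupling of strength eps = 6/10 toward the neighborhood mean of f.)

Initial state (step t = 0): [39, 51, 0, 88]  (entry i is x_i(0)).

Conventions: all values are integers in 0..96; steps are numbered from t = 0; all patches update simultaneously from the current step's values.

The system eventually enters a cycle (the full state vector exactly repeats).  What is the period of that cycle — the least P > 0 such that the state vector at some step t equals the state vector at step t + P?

Simulating step by step:
t=0: [39, 51, 0, 88]
t=1: [47, 27, 46, 63]
t=2: [77, 80, 75, 74]
t=3: [39, 42, 35, 30]
t=4: [63, 43, 55, 57]
t=5: [56, 52, 40, 42]
t=6: [33, 28, 39, 46]
t=7: [54, 50, 66, 48]
t=8: [35, 31, 59, 65]
t=9: [32, 21, 42, 51]
t=10: [20, 39, 40, 22]
t=11: [47, 45, 48, 49]
t=12: [83, 80, 85, 88]
t=13: [72, 66, 76, 82]
t=14: [49, 46, 57, 40]
t=15: [75, 69, 52, 57]
t=16: [51, 50, 44, 26]
t=17: [25, 22, 50, 52]
t=18: [47, 43, 20, 25]
t=19: [73, 63, 57, 66]
t=20: [51, 42, 58, 48]
t=21: [46, 37, 60, 49]
t=22: [69, 51, 58, 75]
t=23: [48, 43, 26, 52]
t=24: [57, 74, 52, 53]
t=25: [26, 23, 16, 20]
t=26: [61, 54, 41, 48]
t=27: [55, 41, 53, 67]
t=28: [52, 33, 48, 47]
t=29: [33, 34, 64, 62]
t=30: [28, 32, 52, 49]
t=31: [64, 32, 34, 66]
t=32: [55, 29, 33, 59]
t=33: [51, 47, 46, 30]
t=34: [55, 58, 84, 63]
t=35: [42, 46, 61, 56]
t=36: [55, 65, 55, 46]
t=37: [56, 46, 56, 46]
t=38: [59, 49, 59, 49]
t=39: [74, 64, 74, 64]
t=40: [52, 42, 52, 42]
t=41: [39, 29, 39, 29]
t=42: [71, 61, 71, 61]
t=43: [37, 27, 37, 27]
t=44: [61, 51, 61, 51]
t=45: [26, 36, 26, 36]
t=46: [46, 56, 46, 56]
t=47: [49, 59, 49, 59]
t=48: [64, 74, 64, 74]
t=49: [42, 52, 42, 52]
t=50: [29, 39, 29, 39]
t=51: [61, 71, 61, 71]
t=52: [27, 37, 27, 37]
t=53: [51, 61, 51, 61]
t=54: [36, 26, 36, 26]
t=55: [56, 46, 56, 46]

Answer: 18
Key observation: The state at step 37, [56, 46, 56, 46], reappears at step 55 — and no state repeats earlier — so the cycle the system enters has period 18.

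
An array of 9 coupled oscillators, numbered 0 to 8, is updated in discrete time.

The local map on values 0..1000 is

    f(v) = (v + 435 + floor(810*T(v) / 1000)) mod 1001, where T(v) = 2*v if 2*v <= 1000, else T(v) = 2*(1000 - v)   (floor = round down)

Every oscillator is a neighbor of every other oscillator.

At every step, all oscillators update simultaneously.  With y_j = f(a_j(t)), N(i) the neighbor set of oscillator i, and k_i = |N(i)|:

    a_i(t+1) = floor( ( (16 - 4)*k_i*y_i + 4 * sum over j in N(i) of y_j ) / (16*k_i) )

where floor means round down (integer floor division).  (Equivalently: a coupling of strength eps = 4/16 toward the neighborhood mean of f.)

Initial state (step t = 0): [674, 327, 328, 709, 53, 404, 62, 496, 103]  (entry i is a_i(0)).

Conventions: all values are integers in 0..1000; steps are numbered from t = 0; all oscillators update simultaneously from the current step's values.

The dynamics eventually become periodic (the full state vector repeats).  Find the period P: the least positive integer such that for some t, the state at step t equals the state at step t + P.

Answer: 2
Key observation: The state at step 8, [651, 651, 651, 651, 651, 651, 651, 651, 651], reappears at step 10 — and no state repeats earlier — so the cycle the system enters has period 2.

Derivation:
t=0: [674, 327, 328, 709, 53, 404, 62, 496, 103]
t=1: [611, 362, 364, 595, 565, 507, 583, 680, 660]
t=2: [658, 447, 451, 665, 678, 704, 670, 627, 635]
t=3: [643, 613, 620, 639, 633, 622, 637, 656, 653]
t=4: [656, 669, 666, 657, 660, 665, 659, 650, 652]
t=5: [646, 640, 642, 645, 644, 642, 644, 649, 647]
t=6: [653, 656, 654, 653, 653, 654, 653, 651, 652]
t=7: [648, 647, 648, 648, 648, 648, 648, 649, 648]
t=8: [651, 651, 651, 651, 651, 651, 651, 651, 651]
t=9: [650, 650, 650, 650, 650, 650, 650, 650, 650]
t=10: [651, 651, 651, 651, 651, 651, 651, 651, 651]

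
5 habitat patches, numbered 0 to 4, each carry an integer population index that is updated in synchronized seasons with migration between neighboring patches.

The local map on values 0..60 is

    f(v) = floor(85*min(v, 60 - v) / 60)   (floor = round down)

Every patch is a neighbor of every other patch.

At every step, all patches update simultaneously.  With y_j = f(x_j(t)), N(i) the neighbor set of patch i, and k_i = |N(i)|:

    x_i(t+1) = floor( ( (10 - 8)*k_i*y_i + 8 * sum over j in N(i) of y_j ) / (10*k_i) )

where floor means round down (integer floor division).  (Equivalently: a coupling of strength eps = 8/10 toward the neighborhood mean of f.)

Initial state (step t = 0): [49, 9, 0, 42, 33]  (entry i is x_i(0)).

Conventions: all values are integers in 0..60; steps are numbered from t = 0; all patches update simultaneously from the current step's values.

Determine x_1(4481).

Simulating step by step:
t=0: [49, 9, 0, 42, 33]
t=1: [18, 18, 18, 18, 18]
t=2: [25, 25, 25, 25, 25]
t=3: [35, 35, 35, 35, 35]
t=4: [35, 35, 35, 35, 35]

Answer: x_1(4481) = 35
Key observation: The state at step 3, [35, 35, 35, 35, 35], reappears at step 4: the system is in a cycle of period 1 from step 3 on.  Therefore the state at step 4481 equals the state at step 3 + ((4481 - 3) mod 1) = 3, which is [35, 35, 35, 35, 35].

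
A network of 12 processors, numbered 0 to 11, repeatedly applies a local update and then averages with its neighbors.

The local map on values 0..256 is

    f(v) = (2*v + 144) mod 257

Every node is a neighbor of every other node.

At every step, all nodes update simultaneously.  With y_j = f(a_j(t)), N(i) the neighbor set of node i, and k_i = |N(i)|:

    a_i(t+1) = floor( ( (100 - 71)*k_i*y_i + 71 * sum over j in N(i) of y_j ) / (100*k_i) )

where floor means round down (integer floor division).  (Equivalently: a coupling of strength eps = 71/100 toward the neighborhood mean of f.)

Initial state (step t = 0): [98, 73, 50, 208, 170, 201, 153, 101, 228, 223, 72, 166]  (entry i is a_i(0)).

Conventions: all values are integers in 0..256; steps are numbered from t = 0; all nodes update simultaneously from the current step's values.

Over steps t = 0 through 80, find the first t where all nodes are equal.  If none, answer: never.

Simulating step by step:
t=0: [98, 73, 50, 208, 170, 201, 153, 101, 228, 223, 72, 166]  (not all equal)
t=1: [106, 95, 142, 98, 138, 94, 131, 107, 107, 104, 94, 137]  (not all equal)
t=2: [109, 104, 125, 105, 123, 104, 120, 109, 109, 108, 104, 123]  (not all equal)
t=3: [109, 107, 116, 107, 115, 107, 114, 109, 109, 109, 107, 115]  (not all equal)
t=4: [107, 106, 110, 106, 109, 106, 109, 107, 107, 107, 106, 109]  (not all equal)
t=5: [101, 101, 102, 101, 102, 101, 102, 101, 101, 101, 101, 102]  (not all equal)
t=6: [89, 89, 89, 89, 89, 89, 89, 89, 89, 89, 89, 89]  (all equal)

Answer: 6
Key observation: Synchronization is absorbing here: once all nodes are equal they stay equal, and step 6 is the first all-equal step.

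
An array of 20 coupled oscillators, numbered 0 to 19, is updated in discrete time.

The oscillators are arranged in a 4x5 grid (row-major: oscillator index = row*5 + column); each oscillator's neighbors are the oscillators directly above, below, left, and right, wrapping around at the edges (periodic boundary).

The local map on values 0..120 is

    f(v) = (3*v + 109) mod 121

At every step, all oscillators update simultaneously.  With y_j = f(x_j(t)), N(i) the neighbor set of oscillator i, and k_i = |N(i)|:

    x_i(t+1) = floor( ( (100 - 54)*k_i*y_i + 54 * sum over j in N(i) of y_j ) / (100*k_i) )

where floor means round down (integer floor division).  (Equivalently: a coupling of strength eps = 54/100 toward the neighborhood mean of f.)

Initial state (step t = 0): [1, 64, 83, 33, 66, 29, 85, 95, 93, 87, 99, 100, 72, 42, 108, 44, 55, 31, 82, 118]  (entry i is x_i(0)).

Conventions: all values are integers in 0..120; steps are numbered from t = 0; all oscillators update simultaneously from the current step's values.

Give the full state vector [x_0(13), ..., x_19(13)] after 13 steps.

Simulating step by step:
t=0: [1, 64, 83, 33, 66, 29, 85, 95, 93, 87, 99, 100, 72, 42, 108, 44, 55, 31, 82, 118]
t=1: [94, 62, 88, 83, 71, 56, 28, 44, 43, 34, 61, 42, 74, 91, 67, 93, 56, 83, 103, 95]
t=2: [38, 43, 59, 88, 72, 48, 76, 94, 100, 81, 55, 85, 90, 53, 56, 30, 57, 78, 63, 45]
t=3: [85, 91, 54, 35, 68, 50, 64, 40, 44, 74, 31, 24, 28, 32, 39, 59, 57, 67, 44, 34]
t=4: [20, 25, 52, 88, 69, 38, 54, 87, 105, 83, 67, 61, 76, 94, 94, 48, 43, 66, 100, 87]
t=5: [55, 58, 30, 32, 58, 82, 43, 31, 49, 89, 57, 64, 63, 43, 42, 37, 79, 67, 36, 24]
t=6: [54, 63, 72, 69, 44, 78, 93, 73, 46, 44, 69, 69, 69, 91, 83, 77, 83, 76, 88, 74]
t=7: [63, 59, 80, 63, 97, 79, 54, 64, 42, 101, 86, 73, 71, 36, 94, 86, 96, 81, 41, 87]
t=8: [51, 50, 85, 75, 39, 66, 52, 71, 87, 60, 31, 59, 84, 89, 33, 15, 48, 95, 87, 27]
t=9: [38, 15, 30, 58, 79, 52, 38, 57, 34, 57, 68, 51, 77, 35, 68, 39, 21, 32, 30, 63]
t=10: [82, 60, 62, 66, 79, 52, 62, 67, 69, 56, 62, 52, 76, 88, 67, 86, 56, 79, 72, 74]
t=11: [76, 55, 62, 72, 88, 44, 46, 68, 58, 52, 40, 42, 71, 47, 56, 40, 40, 83, 74, 75]
t=12: [80, 49, 65, 64, 44, 86, 47, 56, 43, 38, 100, 93, 78, 36, 47, 104, 99, 97, 81, 74]
t=13: [75, 36, 48, 82, 103, 37, 14, 54, 93, 80, 33, 38, 72, 89, 48, 65, 37, 59, 88, 80]

Answer: [75, 36, 48, 82, 103, 37, 14, 54, 93, 80, 33, 38, 72, 89, 48, 65, 37, 59, 88, 80]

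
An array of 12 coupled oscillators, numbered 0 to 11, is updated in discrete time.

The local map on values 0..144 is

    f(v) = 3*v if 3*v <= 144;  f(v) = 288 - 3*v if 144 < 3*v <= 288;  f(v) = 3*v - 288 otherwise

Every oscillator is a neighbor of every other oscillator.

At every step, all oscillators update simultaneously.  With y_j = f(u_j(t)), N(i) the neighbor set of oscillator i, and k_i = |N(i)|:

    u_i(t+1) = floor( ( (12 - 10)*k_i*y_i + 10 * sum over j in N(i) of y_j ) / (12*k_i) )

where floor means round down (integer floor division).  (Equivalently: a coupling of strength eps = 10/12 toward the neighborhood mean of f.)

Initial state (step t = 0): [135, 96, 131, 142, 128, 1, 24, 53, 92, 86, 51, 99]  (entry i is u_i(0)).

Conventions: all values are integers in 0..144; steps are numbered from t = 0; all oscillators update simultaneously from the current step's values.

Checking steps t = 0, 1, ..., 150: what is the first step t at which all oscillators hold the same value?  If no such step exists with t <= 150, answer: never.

Answer: 4
Key observation: Synchronization is absorbing here: once all oscillators are equal they stay equal, and step 4 is the first all-equal step.

Derivation:
t=0: [135, 96, 131, 142, 128, 1, 24, 53, 92, 86, 51, 99]  (not all equal)
t=1: [74, 64, 73, 76, 72, 64, 70, 75, 65, 66, 76, 64]  (not all equal)
t=2: [77, 79, 77, 76, 77, 79, 78, 76, 79, 79, 76, 79]  (not all equal)
t=3: [55, 54, 55, 55, 55, 54, 54, 55, 54, 54, 55, 54]  (not all equal)
t=4: [124, 124, 124, 124, 124, 124, 124, 124, 124, 124, 124, 124]  (all equal)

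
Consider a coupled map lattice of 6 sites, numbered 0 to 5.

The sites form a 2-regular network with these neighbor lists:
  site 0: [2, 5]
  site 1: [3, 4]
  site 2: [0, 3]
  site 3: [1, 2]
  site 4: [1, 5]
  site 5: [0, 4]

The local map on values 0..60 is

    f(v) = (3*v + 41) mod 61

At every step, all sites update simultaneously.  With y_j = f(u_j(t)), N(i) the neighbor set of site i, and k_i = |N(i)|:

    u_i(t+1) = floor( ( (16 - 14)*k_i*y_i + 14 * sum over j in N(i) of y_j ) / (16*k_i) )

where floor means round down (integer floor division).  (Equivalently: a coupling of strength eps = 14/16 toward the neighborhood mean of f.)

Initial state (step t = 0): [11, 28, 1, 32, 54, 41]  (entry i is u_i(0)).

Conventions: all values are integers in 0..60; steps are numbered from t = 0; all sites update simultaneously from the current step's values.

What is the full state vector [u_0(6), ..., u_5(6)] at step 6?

Simulating step by step:
t=0: [11, 28, 1, 32, 54, 41]
t=1: [39, 15, 17, 22, 22, 19]
t=2: [34, 43, 39, 30, 32, 40]
t=3: [35, 16, 17, 37, 39, 20]
t=4: [34, 32, 27, 29, 34, 31]
t=5: [7, 13, 11, 7, 14, 19]
t=6: [22, 12, 2, 14, 27, 14]

Answer: [22, 12, 2, 14, 27, 14]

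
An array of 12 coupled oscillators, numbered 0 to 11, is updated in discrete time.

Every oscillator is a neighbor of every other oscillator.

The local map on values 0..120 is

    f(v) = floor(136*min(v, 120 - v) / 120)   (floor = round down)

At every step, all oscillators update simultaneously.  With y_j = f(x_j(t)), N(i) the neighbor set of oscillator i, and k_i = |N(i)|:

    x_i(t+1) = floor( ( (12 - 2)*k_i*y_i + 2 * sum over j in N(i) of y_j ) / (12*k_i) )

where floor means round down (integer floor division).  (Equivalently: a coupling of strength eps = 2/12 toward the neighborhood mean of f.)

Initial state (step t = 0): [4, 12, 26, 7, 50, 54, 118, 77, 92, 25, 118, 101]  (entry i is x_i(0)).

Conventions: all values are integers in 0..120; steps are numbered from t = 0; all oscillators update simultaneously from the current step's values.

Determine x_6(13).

Simulating step by step:
t=0: [4, 12, 26, 7, 50, 54, 118, 77, 92, 25, 118, 101]
t=1: [7, 15, 28, 10, 50, 54, 6, 43, 29, 27, 6, 21]
t=2: [10, 18, 30, 13, 50, 54, 9, 44, 31, 29, 9, 23]
t=3: [14, 21, 33, 16, 51, 55, 13, 45, 34, 31, 13, 26]
t=4: [18, 24, 36, 20, 52, 56, 17, 47, 37, 34, 17, 29]
t=5: [22, 28, 39, 24, 54, 58, 22, 49, 40, 37, 22, 32]
t=6: [26, 32, 43, 29, 57, 60, 26, 52, 44, 40, 26, 36]
t=7: [31, 37, 47, 34, 60, 63, 31, 55, 48, 44, 31, 40]
t=8: [37, 42, 52, 39, 64, 61, 37, 59, 52, 48, 37, 45]
t=9: [43, 48, 57, 45, 61, 63, 43, 63, 57, 53, 43, 51]
t=10: [49, 54, 62, 52, 64, 62, 49, 62, 62, 59, 49, 57]
t=11: [56, 61, 64, 58, 62, 64, 56, 64, 64, 65, 56, 63]
t=12: [63, 65, 63, 64, 64, 63, 63, 63, 63, 62, 63, 63]
t=13: [63, 62, 63, 63, 63, 63, 63, 63, 63, 64, 63, 63]

Answer: x_6(13) = 63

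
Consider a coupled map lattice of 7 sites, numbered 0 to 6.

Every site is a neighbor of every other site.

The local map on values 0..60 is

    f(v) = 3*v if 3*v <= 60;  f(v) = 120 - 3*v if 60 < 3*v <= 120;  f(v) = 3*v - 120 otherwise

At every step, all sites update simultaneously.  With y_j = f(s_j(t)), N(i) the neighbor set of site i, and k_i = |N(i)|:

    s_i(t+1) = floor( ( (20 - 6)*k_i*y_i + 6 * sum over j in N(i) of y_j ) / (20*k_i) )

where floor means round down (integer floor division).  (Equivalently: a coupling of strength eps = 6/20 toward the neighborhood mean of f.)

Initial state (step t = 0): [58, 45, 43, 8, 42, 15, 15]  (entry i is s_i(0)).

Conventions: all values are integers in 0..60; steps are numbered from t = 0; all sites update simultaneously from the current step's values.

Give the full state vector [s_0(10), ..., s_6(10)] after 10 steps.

Answer: [15, 17, 48, 48, 17, 23, 23]

Derivation:
t=0: [58, 45, 43, 8, 42, 15, 15]
t=1: [45, 19, 15, 25, 13, 39, 39]
t=2: [20, 47, 39, 39, 35, 12, 12]
t=3: [47, 22, 10, 10, 18, 32, 32]
t=4: [25, 46, 31, 31, 46, 27, 27]
t=5: [39, 22, 28, 28, 22, 36, 36]
t=6: [12, 45, 33, 33, 45, 18, 18]
t=7: [34, 20, 24, 24, 20, 45, 45]
t=8: [24, 52, 44, 44, 52, 22, 22]
t=9: [43, 36, 20, 20, 36, 47, 47]
t=10: [15, 17, 48, 48, 17, 23, 23]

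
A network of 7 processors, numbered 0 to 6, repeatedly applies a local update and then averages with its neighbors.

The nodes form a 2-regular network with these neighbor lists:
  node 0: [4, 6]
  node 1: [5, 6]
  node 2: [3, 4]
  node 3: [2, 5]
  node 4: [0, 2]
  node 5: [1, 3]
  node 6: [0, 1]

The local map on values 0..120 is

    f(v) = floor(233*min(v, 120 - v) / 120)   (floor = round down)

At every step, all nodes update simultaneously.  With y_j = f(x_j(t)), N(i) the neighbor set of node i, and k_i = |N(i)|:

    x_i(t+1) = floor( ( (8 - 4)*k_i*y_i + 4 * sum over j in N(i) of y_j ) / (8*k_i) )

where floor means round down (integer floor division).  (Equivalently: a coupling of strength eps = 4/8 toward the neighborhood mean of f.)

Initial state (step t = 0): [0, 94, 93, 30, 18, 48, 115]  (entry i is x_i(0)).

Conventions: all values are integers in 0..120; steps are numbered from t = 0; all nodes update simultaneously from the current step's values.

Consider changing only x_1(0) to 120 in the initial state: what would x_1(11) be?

Simulating step by step:
t=0: [0, 120, 93, 30, 18, 48, 115]
t=1: [10, 25, 49, 65, 30, 61, 4]
t=2: [25, 54, 88, 105, 57, 95, 20]
t=3: [61, 73, 65, 42, 82, 57, 57]
t=4: [102, 100, 91, 94, 91, 98, 106]
t=5: [37, 36, 54, 49, 50, 43, 31]
t=6: [74, 70, 100, 94, 92, 82, 65]
t=7: [84, 93, 45, 52, 58, 73, 99]
t=8: [72, 58, 96, 94, 95, 83, 50]
t=9: [82, 98, 47, 54, 58, 76, 99]
t=10: [74, 52, 99, 96, 97, 79, 48]
t=11: [78, 93, 42, 52, 54, 76, 93]

Answer: x_1(11) = 93
Key observation: This trace re-runs the system from the modified initial state.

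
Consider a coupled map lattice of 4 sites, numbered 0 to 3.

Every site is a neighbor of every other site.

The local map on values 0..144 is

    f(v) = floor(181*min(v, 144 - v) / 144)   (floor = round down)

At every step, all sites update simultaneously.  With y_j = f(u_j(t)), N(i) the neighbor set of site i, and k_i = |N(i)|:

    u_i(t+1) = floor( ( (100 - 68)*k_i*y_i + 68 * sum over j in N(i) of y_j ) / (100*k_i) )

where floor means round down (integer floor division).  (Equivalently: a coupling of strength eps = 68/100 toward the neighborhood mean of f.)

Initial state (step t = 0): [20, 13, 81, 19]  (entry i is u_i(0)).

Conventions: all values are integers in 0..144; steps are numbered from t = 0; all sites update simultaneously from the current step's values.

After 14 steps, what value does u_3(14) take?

Simulating step by step:
t=0: [20, 13, 81, 19]
t=1: [34, 33, 39, 34]
t=2: [43, 43, 44, 43]
t=3: [54, 54, 54, 54]
t=4: [67, 67, 67, 67]
t=5: [84, 84, 84, 84]
t=6: [75, 75, 75, 75]
t=7: [86, 86, 86, 86]
t=8: [72, 72, 72, 72]
t=9: [90, 90, 90, 90]
t=10: [67, 67, 67, 67]
t=11: [84, 84, 84, 84]
t=12: [75, 75, 75, 75]
t=13: [86, 86, 86, 86]
t=14: [72, 72, 72, 72]

Answer: u_3(14) = 72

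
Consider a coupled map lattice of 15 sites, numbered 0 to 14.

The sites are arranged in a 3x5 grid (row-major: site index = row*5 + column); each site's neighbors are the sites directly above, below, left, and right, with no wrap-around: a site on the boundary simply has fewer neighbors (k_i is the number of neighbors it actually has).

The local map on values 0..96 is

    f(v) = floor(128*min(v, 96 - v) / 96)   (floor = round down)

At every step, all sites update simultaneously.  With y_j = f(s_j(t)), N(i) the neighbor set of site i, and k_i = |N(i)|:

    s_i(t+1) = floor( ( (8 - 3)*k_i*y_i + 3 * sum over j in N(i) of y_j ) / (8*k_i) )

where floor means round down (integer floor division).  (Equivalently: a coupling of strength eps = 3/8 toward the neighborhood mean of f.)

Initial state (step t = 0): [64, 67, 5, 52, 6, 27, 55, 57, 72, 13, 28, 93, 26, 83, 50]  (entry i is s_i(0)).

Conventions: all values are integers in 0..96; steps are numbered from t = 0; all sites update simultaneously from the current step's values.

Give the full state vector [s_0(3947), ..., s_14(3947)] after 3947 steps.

Simulating step by step:
t=0: [64, 67, 5, 52, 6, 27, 55, 57, 72, 13, 28, 93, 26, 83, 50]
t=1: [40, 36, 22, 42, 19, 39, 45, 44, 33, 23, 30, 18, 30, 26, 44]
t=2: [51, 47, 38, 47, 31, 51, 54, 52, 44, 34, 39, 32, 39, 39, 48]
t=3: [60, 59, 54, 57, 45, 58, 55, 56, 56, 48, 51, 46, 51, 54, 58]
t=4: [48, 50, 54, 53, 59, 51, 53, 54, 54, 60, 58, 59, 58, 55, 53]
t=5: [62, 60, 56, 55, 50, 58, 56, 55, 55, 50, 51, 50, 51, 54, 54]
t=6: [46, 48, 52, 54, 59, 51, 53, 54, 54, 59, 58, 59, 58, 56, 56]
t=7: [61, 62, 58, 55, 50, 58, 57, 55, 55, 50, 51, 50, 51, 53, 52]
t=8: [46, 46, 50, 54, 59, 51, 52, 54, 54, 59, 58, 59, 59, 57, 58]
t=9: [60, 60, 59, 55, 50, 58, 57, 56, 54, 50, 51, 50, 50, 51, 50]
t=10: [48, 48, 50, 54, 59, 51, 52, 53, 56, 60, 58, 59, 59, 59, 60]
t=11: [63, 62, 60, 55, 50, 59, 57, 56, 52, 48, 51, 50, 50, 49, 48]
t=12: [45, 46, 49, 54, 60, 50, 52, 53, 58, 62, 58, 59, 60, 61, 63]
t=13: [60, 60, 60, 55, 48, 59, 57, 56, 50, 45, 51, 50, 49, 46, 44]
t=14: [48, 48, 49, 55, 61, 50, 52, 54, 59, 60, 58, 59, 60, 60, 58]
t=15: [63, 63, 60, 53, 47, 59, 57, 55, 49, 48, 51, 50, 49, 48, 49]
t=16: [44, 45, 49, 57, 61, 50, 52, 54, 61, 63, 58, 59, 61, 63, 62]
t=17: [58, 59, 59, 51, 46, 58, 57, 54, 47, 44, 51, 49, 47, 44, 44]
t=18: [49, 49, 51, 59, 60, 51, 52, 56, 60, 58, 58, 60, 60, 59, 58]
t=19: [61, 61, 58, 50, 48, 58, 57, 53, 48, 49, 51, 49, 48, 48, 49]
t=20: [46, 47, 51, 60, 63, 51, 52, 57, 62, 62, 58, 60, 62, 63, 62]
t=21: [61, 61, 57, 48, 44, 58, 57, 52, 45, 44, 51, 49, 46, 44, 44]
t=22: [46, 47, 53, 61, 59, 51, 52, 57, 59, 58, 58, 60, 60, 58, 58]
t=23: [61, 60, 55, 48, 48, 58, 57, 52, 49, 49, 51, 49, 48, 49, 50]
t=24: [47, 49, 55, 62, 63, 51, 52, 58, 61, 62, 58, 60, 62, 62, 61]
t=25: [61, 60, 53, 46, 44, 58, 56, 50, 46, 45, 51, 49, 46, 45, 45]
t=26: [47, 49, 56, 60, 58, 51, 53, 59, 60, 59, 58, 60, 61, 60, 60]
t=27: [61, 60, 53, 48, 49, 58, 56, 49, 48, 48, 51, 49, 46, 47, 48]
t=28: [47, 49, 57, 62, 62, 51, 53, 60, 63, 63, 58, 60, 61, 62, 63]
t=29: [61, 60, 51, 45, 44, 58, 56, 48, 44, 44, 51, 49, 46, 44, 44]
t=30: [47, 49, 59, 59, 58, 51, 54, 61, 58, 58, 58, 60, 61, 58, 58]
t=31: [61, 59, 50, 49, 49, 58, 55, 47, 49, 50, 51, 49, 46, 49, 50]
t=32: [47, 50, 59, 61, 61, 51, 54, 61, 61, 61, 58, 60, 61, 61, 61]
t=33: [61, 59, 49, 46, 46, 58, 55, 47, 46, 46, 51, 49, 46, 46, 46]
t=34: [47, 50, 60, 61, 61, 51, 54, 61, 61, 61, 58, 60, 61, 61, 61]
t=35: [61, 58, 49, 46, 46, 58, 55, 47, 46, 46, 51, 49, 46, 46, 46]
t=36: [47, 51, 60, 61, 61, 51, 54, 61, 61, 61, 58, 60, 61, 61, 61]
t=37: [61, 58, 49, 46, 46, 58, 55, 47, 46, 46, 51, 49, 46, 46, 46]

Answer: [61, 58, 49, 46, 46, 58, 55, 47, 46, 46, 51, 49, 46, 46, 46]
Key observation: The state at step 35, [61, 58, 49, 46, 46, 58, 55, 47, 46, 46, 51, 49, 46, 46, 46], reappears at step 37: the system is in a cycle of period 2 from step 35 on.  Therefore the state at step 3947 equals the state at step 35 + ((3947 - 35) mod 2) = 35, which is [61, 58, 49, 46, 46, 58, 55, 47, 46, 46, 51, 49, 46, 46, 46].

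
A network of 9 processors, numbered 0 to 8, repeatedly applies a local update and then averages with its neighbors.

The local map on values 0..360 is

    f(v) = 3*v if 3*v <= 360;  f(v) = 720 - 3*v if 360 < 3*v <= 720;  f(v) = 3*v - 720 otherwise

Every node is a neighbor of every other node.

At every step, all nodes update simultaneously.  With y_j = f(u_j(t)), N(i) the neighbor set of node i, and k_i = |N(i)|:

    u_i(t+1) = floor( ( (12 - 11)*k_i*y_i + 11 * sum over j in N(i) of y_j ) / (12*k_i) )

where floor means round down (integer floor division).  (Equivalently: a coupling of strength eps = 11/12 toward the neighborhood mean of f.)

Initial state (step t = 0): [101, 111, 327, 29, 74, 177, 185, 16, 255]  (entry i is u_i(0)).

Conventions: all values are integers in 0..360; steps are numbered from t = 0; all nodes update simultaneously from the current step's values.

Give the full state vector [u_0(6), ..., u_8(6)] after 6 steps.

Simulating step by step:
t=0: [101, 111, 327, 29, 74, 177, 185, 16, 255]
t=1: [179, 179, 181, 186, 182, 183, 184, 187, 188]
t=2: [169, 169, 170, 170, 170, 170, 170, 170, 170]
t=3: [210, 210, 210, 210, 210, 210, 210, 210, 210]
t=4: [90, 90, 90, 90, 90, 90, 90, 90, 90]
t=5: [270, 270, 270, 270, 270, 270, 270, 270, 270]
t=6: [90, 90, 90, 90, 90, 90, 90, 90, 90]

Answer: [90, 90, 90, 90, 90, 90, 90, 90, 90]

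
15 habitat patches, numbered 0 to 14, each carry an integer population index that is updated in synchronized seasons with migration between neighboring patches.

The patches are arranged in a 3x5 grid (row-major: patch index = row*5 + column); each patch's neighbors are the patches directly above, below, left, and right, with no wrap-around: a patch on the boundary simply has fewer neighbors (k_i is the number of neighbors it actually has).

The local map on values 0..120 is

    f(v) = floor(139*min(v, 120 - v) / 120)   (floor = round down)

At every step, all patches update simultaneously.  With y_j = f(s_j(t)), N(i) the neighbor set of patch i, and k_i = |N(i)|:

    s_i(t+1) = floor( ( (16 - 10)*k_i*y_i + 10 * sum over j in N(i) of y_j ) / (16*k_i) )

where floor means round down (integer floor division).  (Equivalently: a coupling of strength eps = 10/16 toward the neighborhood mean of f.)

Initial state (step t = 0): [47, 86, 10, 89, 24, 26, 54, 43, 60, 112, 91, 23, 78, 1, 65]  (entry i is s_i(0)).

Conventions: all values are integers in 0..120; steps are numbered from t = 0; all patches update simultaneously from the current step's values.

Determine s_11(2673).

Simulating step by step:
t=0: [47, 86, 10, 89, 24, 26, 54, 43, 60, 112, 91, 23, 78, 1, 65]
t=1: [41, 41, 29, 35, 23, 42, 45, 48, 40, 36, 29, 39, 33, 37, 26]
t=2: [47, 45, 41, 36, 35, 45, 49, 47, 45, 36, 41, 42, 43, 39, 37]
t=3: [52, 52, 48, 44, 40, 52, 53, 52, 47, 43, 48, 49, 49, 46, 42]
t=4: [60, 59, 56, 51, 48, 59, 59, 57, 53, 49, 56, 56, 56, 52, 49]
t=5: [68, 67, 64, 59, 56, 67, 67, 64, 60, 56, 65, 64, 63, 60, 57]
t=6: [60, 61, 64, 66, 65, 61, 61, 64, 67, 65, 62, 63, 65, 67, 66]
t=7: [68, 67, 64, 62, 62, 68, 67, 64, 61, 62, 67, 66, 63, 61, 62]
t=8: [60, 61, 64, 66, 67, 60, 61, 64, 67, 67, 61, 62, 65, 67, 67]
t=9: [68, 67, 64, 62, 61, 68, 67, 64, 61, 61, 68, 66, 63, 61, 61]
t=10: [60, 61, 64, 66, 67, 60, 61, 64, 67, 68, 60, 62, 65, 67, 68]
t=11: [68, 67, 64, 62, 61, 68, 67, 64, 61, 60, 68, 66, 63, 61, 60]
t=12: [60, 61, 64, 66, 68, 60, 61, 64, 67, 68, 60, 62, 65, 67, 68]
t=13: [68, 67, 64, 61, 60, 68, 67, 64, 61, 60, 68, 66, 63, 61, 60]
t=14: [60, 61, 64, 67, 68, 60, 61, 64, 67, 68, 60, 62, 65, 67, 68]
t=15: [68, 67, 64, 61, 60, 68, 67, 64, 61, 60, 68, 66, 63, 61, 60]

Answer: s_11(2673) = 66
Key observation: The state at step 13, [68, 67, 64, 61, 60, 68, 67, 64, 61, 60, 68, 66, 63, 61, 60], reappears at step 15: the system is in a cycle of period 2 from step 13 on.  Therefore the state at step 2673 equals the state at step 13 + ((2673 - 13) mod 2) = 13, which is [68, 67, 64, 61, 60, 68, 67, 64, 61, 60, 68, 66, 63, 61, 60].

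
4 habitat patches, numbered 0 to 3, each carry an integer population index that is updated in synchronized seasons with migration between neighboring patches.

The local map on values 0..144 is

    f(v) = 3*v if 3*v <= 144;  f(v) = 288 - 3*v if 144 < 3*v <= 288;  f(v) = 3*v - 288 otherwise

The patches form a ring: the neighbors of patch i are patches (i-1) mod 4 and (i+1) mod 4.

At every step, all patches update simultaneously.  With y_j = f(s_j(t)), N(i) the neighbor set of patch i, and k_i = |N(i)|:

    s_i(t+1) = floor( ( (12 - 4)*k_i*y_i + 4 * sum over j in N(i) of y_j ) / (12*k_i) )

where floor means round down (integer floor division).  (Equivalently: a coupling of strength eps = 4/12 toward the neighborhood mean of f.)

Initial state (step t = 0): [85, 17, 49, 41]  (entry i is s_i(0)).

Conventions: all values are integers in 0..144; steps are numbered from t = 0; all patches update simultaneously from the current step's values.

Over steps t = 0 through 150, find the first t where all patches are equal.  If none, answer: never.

Simulating step by step:
t=0: [85, 17, 49, 41]  (not all equal)
t=1: [51, 63, 123, 111]  (not all equal)
t=2: [114, 102, 78, 66]  (not all equal)
t=3: [54, 30, 54, 78]  (not all equal)
t=4: [108, 102, 108, 78]  (not all equal)
t=5: [36, 24, 36, 48]  (not all equal)
t=6: [108, 84, 108, 132]  (not all equal)
t=7: [48, 36, 48, 84]  (not all equal)
t=8: [120, 120, 120, 72]  (not all equal)
t=9: [72, 72, 72, 72]  (all equal)

Answer: 9
Key observation: Synchronization is absorbing here: once all patches are equal they stay equal, and step 9 is the first all-equal step.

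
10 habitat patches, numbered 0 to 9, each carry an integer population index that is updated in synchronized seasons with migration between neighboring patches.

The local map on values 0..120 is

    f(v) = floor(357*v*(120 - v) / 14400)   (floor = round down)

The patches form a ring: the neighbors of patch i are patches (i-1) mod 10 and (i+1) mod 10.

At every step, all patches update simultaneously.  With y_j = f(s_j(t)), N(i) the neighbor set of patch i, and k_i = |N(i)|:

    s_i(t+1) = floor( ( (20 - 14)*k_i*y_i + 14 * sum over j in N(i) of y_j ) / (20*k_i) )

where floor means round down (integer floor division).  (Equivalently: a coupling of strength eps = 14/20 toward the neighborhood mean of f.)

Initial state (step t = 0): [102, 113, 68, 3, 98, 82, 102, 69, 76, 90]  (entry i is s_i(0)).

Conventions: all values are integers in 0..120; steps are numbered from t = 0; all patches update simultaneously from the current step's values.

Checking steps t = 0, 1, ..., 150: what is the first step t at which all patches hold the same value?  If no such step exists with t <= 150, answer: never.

Answer: 14
Key observation: Synchronization is absorbing here: once all patches are equal they stay equal, and step 14 is the first all-equal step.

Derivation:
t=0: [102, 113, 68, 3, 98, 82, 102, 69, 76, 90]  (not all equal)
t=1: [43, 51, 35, 51, 45, 57, 70, 70, 78, 64]  (not all equal)
t=2: [85, 80, 82, 80, 86, 85, 87, 84, 85, 83]  (not all equal)
t=3: [76, 76, 78, 75, 74, 71, 72, 72, 74, 73]  (not all equal)
t=4: [83, 81, 82, 82, 84, 84, 85, 84, 84, 83]  (not all equal)
t=5: [76, 76, 77, 75, 75, 73, 73, 73, 74, 75]  (not all equal)
t=6: [82, 82, 82, 82, 83, 84, 85, 84, 84, 83]  (not all equal)
t=7: [76, 77, 77, 76, 75, 74, 73, 73, 74, 75]  (not all equal)
t=8: [82, 82, 82, 82, 83, 84, 84, 84, 84, 83]  (not all equal)
t=9: [76, 77, 77, 76, 75, 74, 74, 74, 74, 75]  (not all equal)
t=10: [82, 82, 82, 82, 83, 83, 84, 84, 83, 83]  (not all equal)
t=11: [76, 77, 77, 76, 76, 75, 74, 74, 75, 76]  (not all equal)
t=12: [82, 82, 82, 82, 82, 83, 83, 83, 83, 82]  (not all equal)
t=13: [77, 77, 77, 77, 76, 76, 76, 76, 76, 76]  (not all equal)
t=14: [82, 82, 82, 82, 82, 82, 82, 82, 82, 82]  (all equal)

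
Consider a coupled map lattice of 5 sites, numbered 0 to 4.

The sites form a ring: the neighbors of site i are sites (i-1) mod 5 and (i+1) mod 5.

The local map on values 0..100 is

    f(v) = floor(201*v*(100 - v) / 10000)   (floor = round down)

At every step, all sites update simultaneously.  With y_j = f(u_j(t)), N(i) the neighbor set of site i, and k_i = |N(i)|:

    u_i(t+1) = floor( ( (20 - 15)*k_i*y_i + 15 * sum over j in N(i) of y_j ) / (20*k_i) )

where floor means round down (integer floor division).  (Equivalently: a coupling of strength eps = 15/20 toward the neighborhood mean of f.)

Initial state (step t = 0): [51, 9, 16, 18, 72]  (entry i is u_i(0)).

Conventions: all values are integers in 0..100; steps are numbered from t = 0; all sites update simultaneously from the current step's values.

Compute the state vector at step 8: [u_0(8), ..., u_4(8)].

Answer: [50, 50, 50, 50, 50]

Derivation:
t=0: [51, 9, 16, 18, 72]
t=1: [33, 32, 23, 32, 39]
t=2: [44, 40, 41, 41, 44]
t=3: [48, 48, 48, 48, 48]
t=4: [50, 50, 50, 50, 50]
t=5: [50, 50, 50, 50, 50]
t=6: [50, 50, 50, 50, 50]
t=7: [50, 50, 50, 50, 50]
t=8: [50, 50, 50, 50, 50]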